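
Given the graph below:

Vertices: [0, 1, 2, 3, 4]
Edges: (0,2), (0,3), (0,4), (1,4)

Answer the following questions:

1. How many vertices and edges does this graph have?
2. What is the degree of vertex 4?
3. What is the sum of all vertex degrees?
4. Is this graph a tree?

Count: 5 vertices, 4 edges.
Vertex 4 has neighbors [0, 1], degree = 2.
Handshaking lemma: 2 * 4 = 8.
A graph is a tree iff it is connected and has exactly n-1 edges. This graph is connected (all 5 vertices in one component) and has 5-1 = 4 edges. It is a tree.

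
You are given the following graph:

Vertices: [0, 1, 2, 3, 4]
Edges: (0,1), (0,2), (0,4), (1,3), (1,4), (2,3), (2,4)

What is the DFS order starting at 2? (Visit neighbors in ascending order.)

DFS from vertex 2 (neighbors processed in ascending order):
Visit order: 2, 0, 1, 3, 4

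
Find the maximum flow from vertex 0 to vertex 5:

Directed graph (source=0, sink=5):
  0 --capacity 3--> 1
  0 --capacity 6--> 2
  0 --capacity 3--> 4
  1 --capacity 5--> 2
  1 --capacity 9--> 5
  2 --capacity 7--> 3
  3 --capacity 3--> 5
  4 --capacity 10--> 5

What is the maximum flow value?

Computing max flow:
  Flow on (0->1): 3/3
  Flow on (0->2): 3/6
  Flow on (0->4): 3/3
  Flow on (1->5): 3/9
  Flow on (2->3): 3/7
  Flow on (3->5): 3/3
  Flow on (4->5): 3/10
Maximum flow = 9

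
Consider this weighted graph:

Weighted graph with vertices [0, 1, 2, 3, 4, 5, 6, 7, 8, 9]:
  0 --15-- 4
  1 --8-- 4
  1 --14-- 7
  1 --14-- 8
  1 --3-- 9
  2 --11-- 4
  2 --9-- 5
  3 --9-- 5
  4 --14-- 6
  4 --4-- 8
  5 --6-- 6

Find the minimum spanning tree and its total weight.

Applying Kruskal's algorithm (sort edges by weight, add if no cycle):
  Add (1,9) w=3
  Add (4,8) w=4
  Add (5,6) w=6
  Add (1,4) w=8
  Add (2,5) w=9
  Add (3,5) w=9
  Add (2,4) w=11
  Add (1,7) w=14
  Skip (1,8) w=14 (creates cycle)
  Skip (4,6) w=14 (creates cycle)
  Add (0,4) w=15
MST weight = 79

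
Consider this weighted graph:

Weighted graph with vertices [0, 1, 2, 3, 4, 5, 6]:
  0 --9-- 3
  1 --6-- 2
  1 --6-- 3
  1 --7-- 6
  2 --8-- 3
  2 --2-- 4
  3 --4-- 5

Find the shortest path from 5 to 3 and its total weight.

Using Dijkstra's algorithm from vertex 5:
Shortest path: 5 -> 3
Total weight: 4 = 4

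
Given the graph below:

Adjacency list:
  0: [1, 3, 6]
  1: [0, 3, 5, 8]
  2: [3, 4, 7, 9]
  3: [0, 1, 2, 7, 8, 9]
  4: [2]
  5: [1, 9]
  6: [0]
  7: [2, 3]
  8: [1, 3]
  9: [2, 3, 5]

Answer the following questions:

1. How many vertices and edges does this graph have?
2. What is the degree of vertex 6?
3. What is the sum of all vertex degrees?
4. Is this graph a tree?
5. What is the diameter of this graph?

Count: 10 vertices, 14 edges.
Vertex 6 has neighbors [0], degree = 1.
Handshaking lemma: 2 * 14 = 28.
A tree on 10 vertices has 9 edges. This graph has 14 edges (5 extra). Not a tree.
Diameter (longest shortest path) = 4.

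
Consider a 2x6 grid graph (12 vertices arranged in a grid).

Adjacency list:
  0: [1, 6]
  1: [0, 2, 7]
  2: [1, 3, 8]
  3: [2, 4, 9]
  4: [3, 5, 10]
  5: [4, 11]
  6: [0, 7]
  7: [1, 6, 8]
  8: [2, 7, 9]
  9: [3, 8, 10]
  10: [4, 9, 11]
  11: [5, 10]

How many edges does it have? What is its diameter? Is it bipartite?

A 2x6 grid has 6 vertical edges and 10 horizontal edges.
Total edges = 6 + 10 = 16.
Diameter = (2-1) + (6-1) = 6 (corner to opposite corner).
Grid graphs are bipartite (checkerboard coloring).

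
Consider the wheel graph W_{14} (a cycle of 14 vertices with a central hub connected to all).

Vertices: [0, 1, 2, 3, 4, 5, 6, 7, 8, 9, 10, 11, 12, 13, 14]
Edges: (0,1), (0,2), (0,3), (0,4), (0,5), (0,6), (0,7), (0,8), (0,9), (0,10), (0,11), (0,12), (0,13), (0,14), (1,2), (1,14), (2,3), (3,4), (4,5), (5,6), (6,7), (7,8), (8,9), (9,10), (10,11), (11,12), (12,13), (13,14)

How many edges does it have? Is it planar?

Wheel graph W_{14}: 14 cycle edges + 14 spoke edges = 28 edges.
Total vertices: 15.
The graph is planar.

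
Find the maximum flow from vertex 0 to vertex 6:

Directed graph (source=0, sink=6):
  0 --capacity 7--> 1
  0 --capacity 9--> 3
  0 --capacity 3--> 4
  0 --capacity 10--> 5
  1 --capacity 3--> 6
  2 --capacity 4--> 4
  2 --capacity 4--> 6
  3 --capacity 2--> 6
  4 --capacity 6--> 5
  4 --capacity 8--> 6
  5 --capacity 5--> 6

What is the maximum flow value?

Computing max flow:
  Flow on (0->1): 3/7
  Flow on (0->3): 2/9
  Flow on (0->4): 3/3
  Flow on (0->5): 5/10
  Flow on (1->6): 3/3
  Flow on (3->6): 2/2
  Flow on (4->6): 3/8
  Flow on (5->6): 5/5
Maximum flow = 13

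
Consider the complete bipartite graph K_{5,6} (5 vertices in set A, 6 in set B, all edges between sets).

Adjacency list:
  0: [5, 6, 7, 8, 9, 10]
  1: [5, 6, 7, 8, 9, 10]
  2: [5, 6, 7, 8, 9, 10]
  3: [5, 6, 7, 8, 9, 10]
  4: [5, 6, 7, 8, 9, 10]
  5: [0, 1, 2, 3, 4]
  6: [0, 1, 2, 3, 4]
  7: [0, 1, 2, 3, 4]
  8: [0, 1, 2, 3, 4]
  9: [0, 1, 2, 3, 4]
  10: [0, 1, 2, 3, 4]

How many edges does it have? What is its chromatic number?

K_{5,6} has 5 * 6 = 30 edges.
Bipartite graphs have chromatic number 2 (color each partition differently).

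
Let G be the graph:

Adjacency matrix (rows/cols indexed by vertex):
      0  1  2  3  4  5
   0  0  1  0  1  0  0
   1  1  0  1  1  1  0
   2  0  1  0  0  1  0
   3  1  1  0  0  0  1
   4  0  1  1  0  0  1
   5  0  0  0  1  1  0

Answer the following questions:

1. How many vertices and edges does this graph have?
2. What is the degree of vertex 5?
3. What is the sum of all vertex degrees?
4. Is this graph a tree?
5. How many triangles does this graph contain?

Count: 6 vertices, 8 edges.
Vertex 5 has neighbors [3, 4], degree = 2.
Handshaking lemma: 2 * 8 = 16.
A tree on 6 vertices has 5 edges. This graph has 8 edges (3 extra). Not a tree.
Number of triangles = 2.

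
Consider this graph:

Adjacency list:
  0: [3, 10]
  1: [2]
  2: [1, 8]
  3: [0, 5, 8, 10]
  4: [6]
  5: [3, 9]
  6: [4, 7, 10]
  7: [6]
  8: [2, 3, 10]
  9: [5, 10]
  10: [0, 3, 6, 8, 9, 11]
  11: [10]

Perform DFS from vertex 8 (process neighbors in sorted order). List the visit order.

DFS from vertex 8 (neighbors processed in ascending order):
Visit order: 8, 2, 1, 3, 0, 10, 6, 4, 7, 9, 5, 11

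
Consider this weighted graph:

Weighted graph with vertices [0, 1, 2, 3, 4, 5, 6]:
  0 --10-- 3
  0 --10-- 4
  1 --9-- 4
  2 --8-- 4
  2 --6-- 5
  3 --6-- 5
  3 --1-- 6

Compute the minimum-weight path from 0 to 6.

Using Dijkstra's algorithm from vertex 0:
Shortest path: 0 -> 3 -> 6
Total weight: 10 + 1 = 11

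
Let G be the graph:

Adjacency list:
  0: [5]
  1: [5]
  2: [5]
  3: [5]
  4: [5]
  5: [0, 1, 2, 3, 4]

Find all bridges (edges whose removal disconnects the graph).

A bridge is an edge whose removal increases the number of connected components.
Bridges found: (0,5), (1,5), (2,5), (3,5), (4,5)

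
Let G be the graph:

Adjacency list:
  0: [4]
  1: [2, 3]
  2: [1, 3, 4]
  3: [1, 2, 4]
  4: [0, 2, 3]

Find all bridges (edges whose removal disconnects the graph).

A bridge is an edge whose removal increases the number of connected components.
Bridges found: (0,4)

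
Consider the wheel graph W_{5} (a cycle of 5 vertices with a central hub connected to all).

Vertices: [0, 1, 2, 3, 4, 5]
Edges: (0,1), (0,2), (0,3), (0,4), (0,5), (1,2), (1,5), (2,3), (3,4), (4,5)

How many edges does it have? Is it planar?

Wheel graph W_{5}: 5 cycle edges + 5 spoke edges = 10 edges.
Total vertices: 6.
The graph is planar.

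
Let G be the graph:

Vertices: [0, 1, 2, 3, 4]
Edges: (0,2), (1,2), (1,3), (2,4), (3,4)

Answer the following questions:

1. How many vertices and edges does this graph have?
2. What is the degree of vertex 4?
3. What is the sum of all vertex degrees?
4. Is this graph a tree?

Count: 5 vertices, 5 edges.
Vertex 4 has neighbors [2, 3], degree = 2.
Handshaking lemma: 2 * 5 = 10.
A tree on 5 vertices has 4 edges. This graph has 5 edges (1 extra). Not a tree.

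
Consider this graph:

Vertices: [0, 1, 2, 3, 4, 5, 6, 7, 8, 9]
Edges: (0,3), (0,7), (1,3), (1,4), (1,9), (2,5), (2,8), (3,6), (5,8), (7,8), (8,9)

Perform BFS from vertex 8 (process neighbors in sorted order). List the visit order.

BFS from vertex 8 (neighbors processed in ascending order):
Visit order: 8, 2, 5, 7, 9, 0, 1, 3, 4, 6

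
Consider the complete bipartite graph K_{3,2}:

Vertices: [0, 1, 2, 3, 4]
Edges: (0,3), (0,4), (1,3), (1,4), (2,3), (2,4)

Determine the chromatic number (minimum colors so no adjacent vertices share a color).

K_{3,2} is bipartite: vertices split into two independent sets of size 3 and 2.
Color one set 0, the other 1. No adjacent vertices share a color.
Chromatic number = 2.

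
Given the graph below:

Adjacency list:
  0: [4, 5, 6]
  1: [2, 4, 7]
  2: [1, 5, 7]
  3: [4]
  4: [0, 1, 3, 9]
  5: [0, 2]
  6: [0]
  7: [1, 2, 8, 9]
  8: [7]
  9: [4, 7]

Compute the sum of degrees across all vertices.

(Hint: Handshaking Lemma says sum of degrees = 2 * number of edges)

Count edges: 12 edges.
By Handshaking Lemma: sum of degrees = 2 * 12 = 24.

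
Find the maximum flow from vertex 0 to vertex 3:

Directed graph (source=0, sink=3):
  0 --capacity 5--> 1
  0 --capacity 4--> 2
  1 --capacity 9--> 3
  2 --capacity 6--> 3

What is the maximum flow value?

Computing max flow:
  Flow on (0->1): 5/5
  Flow on (0->2): 4/4
  Flow on (1->3): 5/9
  Flow on (2->3): 4/6
Maximum flow = 9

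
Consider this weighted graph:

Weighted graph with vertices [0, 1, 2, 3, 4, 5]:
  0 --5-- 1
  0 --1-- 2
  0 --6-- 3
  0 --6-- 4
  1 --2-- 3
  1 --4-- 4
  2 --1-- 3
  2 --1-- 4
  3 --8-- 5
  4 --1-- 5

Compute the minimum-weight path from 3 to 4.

Using Dijkstra's algorithm from vertex 3:
Shortest path: 3 -> 2 -> 4
Total weight: 1 + 1 = 2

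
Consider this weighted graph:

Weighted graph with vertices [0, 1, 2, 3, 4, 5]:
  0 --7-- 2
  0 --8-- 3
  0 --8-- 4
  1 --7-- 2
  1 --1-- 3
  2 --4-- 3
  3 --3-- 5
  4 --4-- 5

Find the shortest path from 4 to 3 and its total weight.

Using Dijkstra's algorithm from vertex 4:
Shortest path: 4 -> 5 -> 3
Total weight: 4 + 3 = 7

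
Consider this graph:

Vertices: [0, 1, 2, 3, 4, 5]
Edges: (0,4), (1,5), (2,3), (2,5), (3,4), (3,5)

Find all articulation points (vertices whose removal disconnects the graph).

An articulation point is a vertex whose removal disconnects the graph.
Articulation points: [3, 4, 5]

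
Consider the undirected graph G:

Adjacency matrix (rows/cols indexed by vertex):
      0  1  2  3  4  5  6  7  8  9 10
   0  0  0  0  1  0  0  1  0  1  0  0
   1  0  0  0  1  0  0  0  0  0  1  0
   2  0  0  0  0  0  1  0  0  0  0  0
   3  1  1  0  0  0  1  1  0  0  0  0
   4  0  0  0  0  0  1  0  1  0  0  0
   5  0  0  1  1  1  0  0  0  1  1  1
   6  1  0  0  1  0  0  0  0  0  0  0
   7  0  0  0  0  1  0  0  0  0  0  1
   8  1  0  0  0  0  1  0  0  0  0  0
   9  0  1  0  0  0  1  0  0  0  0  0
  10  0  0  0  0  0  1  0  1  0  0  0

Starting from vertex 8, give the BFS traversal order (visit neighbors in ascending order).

BFS from vertex 8 (neighbors processed in ascending order):
Visit order: 8, 0, 5, 3, 6, 2, 4, 9, 10, 1, 7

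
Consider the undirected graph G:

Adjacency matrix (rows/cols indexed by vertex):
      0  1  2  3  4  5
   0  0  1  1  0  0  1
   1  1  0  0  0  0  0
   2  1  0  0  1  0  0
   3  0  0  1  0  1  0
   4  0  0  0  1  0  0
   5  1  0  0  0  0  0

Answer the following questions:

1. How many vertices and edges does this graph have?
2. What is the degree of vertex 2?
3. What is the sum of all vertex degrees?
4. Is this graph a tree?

Count: 6 vertices, 5 edges.
Vertex 2 has neighbors [0, 3], degree = 2.
Handshaking lemma: 2 * 5 = 10.
A graph is a tree iff it is connected and has exactly n-1 edges. This graph is connected (all 6 vertices in one component) and has 6-1 = 5 edges. It is a tree.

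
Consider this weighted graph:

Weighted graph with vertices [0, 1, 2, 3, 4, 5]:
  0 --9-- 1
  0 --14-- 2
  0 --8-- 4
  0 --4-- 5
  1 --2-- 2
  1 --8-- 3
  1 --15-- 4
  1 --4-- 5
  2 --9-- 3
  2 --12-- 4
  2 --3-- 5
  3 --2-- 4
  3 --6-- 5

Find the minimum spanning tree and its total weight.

Applying Kruskal's algorithm (sort edges by weight, add if no cycle):
  Add (1,2) w=2
  Add (3,4) w=2
  Add (2,5) w=3
  Add (0,5) w=4
  Skip (1,5) w=4 (creates cycle)
  Add (3,5) w=6
  Skip (0,4) w=8 (creates cycle)
  Skip (1,3) w=8 (creates cycle)
  Skip (0,1) w=9 (creates cycle)
  Skip (2,3) w=9 (creates cycle)
  Skip (2,4) w=12 (creates cycle)
  Skip (0,2) w=14 (creates cycle)
  Skip (1,4) w=15 (creates cycle)
MST weight = 17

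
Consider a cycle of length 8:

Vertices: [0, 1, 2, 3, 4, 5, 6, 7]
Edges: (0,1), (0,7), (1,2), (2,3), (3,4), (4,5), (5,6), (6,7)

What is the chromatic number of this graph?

This is an even cycle (C_8). Even cycles are bipartite.
Chromatic number = 2.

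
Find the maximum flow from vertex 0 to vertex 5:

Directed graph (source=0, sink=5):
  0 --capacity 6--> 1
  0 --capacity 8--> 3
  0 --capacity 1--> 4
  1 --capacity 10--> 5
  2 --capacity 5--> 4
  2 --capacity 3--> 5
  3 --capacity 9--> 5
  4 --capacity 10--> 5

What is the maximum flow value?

Computing max flow:
  Flow on (0->1): 6/6
  Flow on (0->3): 8/8
  Flow on (0->4): 1/1
  Flow on (1->5): 6/10
  Flow on (3->5): 8/9
  Flow on (4->5): 1/10
Maximum flow = 15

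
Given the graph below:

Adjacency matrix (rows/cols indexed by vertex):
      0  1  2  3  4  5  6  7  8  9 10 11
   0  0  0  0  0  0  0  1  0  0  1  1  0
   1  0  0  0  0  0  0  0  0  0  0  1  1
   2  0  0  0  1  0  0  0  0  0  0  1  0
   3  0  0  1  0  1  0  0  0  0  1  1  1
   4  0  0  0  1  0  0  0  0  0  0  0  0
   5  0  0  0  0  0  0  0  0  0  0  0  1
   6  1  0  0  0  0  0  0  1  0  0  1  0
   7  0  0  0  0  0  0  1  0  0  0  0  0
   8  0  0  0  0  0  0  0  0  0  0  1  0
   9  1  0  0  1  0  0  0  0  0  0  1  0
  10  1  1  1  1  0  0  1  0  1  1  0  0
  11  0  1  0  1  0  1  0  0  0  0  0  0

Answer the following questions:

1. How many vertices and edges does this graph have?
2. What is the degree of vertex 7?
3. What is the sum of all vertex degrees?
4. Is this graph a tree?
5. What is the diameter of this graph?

Count: 12 vertices, 16 edges.
Vertex 7 has neighbors [6], degree = 1.
Handshaking lemma: 2 * 16 = 32.
A tree on 12 vertices has 11 edges. This graph has 16 edges (5 extra). Not a tree.
Diameter (longest shortest path) = 5.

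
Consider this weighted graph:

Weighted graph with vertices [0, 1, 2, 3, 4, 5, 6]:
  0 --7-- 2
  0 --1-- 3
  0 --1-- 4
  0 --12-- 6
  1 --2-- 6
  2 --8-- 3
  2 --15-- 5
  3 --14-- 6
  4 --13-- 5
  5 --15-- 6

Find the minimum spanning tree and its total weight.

Applying Kruskal's algorithm (sort edges by weight, add if no cycle):
  Add (0,4) w=1
  Add (0,3) w=1
  Add (1,6) w=2
  Add (0,2) w=7
  Skip (2,3) w=8 (creates cycle)
  Add (0,6) w=12
  Add (4,5) w=13
  Skip (3,6) w=14 (creates cycle)
  Skip (2,5) w=15 (creates cycle)
  Skip (5,6) w=15 (creates cycle)
MST weight = 36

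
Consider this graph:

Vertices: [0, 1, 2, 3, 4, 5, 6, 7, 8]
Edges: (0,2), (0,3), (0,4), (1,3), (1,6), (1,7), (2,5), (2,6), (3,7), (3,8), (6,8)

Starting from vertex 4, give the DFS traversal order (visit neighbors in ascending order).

DFS from vertex 4 (neighbors processed in ascending order):
Visit order: 4, 0, 2, 5, 6, 1, 3, 7, 8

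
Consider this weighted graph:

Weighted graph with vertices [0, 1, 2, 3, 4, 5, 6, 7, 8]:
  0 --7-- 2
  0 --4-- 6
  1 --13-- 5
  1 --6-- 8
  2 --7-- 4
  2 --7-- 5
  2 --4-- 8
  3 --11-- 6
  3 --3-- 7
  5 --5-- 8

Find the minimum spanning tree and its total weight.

Applying Kruskal's algorithm (sort edges by weight, add if no cycle):
  Add (3,7) w=3
  Add (0,6) w=4
  Add (2,8) w=4
  Add (5,8) w=5
  Add (1,8) w=6
  Add (0,2) w=7
  Add (2,4) w=7
  Skip (2,5) w=7 (creates cycle)
  Add (3,6) w=11
  Skip (1,5) w=13 (creates cycle)
MST weight = 47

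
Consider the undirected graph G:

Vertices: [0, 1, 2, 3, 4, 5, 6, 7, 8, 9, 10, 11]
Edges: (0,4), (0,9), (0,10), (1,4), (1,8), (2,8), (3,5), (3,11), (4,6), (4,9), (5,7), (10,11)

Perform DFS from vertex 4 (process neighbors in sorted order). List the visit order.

DFS from vertex 4 (neighbors processed in ascending order):
Visit order: 4, 0, 9, 10, 11, 3, 5, 7, 1, 8, 2, 6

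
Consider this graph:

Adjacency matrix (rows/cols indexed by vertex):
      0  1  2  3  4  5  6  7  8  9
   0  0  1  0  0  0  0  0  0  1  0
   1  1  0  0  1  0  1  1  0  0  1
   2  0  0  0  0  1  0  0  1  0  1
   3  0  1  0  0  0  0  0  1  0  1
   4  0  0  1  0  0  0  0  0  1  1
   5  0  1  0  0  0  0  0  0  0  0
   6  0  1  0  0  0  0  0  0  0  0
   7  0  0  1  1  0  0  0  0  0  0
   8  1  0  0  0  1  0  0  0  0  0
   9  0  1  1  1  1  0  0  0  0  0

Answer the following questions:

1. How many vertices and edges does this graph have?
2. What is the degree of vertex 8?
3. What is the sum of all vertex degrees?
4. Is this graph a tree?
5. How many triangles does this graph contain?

Count: 10 vertices, 13 edges.
Vertex 8 has neighbors [0, 4], degree = 2.
Handshaking lemma: 2 * 13 = 26.
A tree on 10 vertices has 9 edges. This graph has 13 edges (4 extra). Not a tree.
Number of triangles = 2.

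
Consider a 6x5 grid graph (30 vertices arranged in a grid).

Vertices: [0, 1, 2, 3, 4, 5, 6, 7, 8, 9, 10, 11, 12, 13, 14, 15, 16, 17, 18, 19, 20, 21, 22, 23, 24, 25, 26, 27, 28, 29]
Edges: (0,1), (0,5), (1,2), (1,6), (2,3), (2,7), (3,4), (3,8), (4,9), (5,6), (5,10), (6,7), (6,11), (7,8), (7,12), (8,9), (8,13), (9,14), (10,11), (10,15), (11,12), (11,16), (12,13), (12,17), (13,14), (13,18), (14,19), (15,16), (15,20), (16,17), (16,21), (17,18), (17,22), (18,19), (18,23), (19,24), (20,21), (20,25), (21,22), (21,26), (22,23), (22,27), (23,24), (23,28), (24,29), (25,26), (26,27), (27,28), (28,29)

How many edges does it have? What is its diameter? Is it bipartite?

A 6x5 grid has 25 vertical edges and 24 horizontal edges.
Total edges = 25 + 24 = 49.
Diameter = (6-1) + (5-1) = 9 (corner to opposite corner).
Grid graphs are bipartite (checkerboard coloring).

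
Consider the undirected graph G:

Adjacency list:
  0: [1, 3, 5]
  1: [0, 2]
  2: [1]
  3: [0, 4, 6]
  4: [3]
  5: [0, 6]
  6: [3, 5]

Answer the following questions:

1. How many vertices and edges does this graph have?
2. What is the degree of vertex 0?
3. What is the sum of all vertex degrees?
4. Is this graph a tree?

Count: 7 vertices, 7 edges.
Vertex 0 has neighbors [1, 3, 5], degree = 3.
Handshaking lemma: 2 * 7 = 14.
A tree on 7 vertices has 6 edges. This graph has 7 edges (1 extra). Not a tree.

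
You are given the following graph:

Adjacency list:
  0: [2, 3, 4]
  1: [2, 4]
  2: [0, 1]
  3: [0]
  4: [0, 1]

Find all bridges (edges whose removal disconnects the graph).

A bridge is an edge whose removal increases the number of connected components.
Bridges found: (0,3)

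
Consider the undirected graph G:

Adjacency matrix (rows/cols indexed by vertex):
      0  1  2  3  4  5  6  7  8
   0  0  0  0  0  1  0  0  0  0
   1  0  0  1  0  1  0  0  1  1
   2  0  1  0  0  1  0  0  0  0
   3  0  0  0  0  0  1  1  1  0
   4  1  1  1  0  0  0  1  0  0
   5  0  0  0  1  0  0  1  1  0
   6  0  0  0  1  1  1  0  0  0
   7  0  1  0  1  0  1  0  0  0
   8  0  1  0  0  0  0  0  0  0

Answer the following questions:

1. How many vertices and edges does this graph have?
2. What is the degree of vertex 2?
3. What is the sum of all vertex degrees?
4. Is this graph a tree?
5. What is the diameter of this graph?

Count: 9 vertices, 12 edges.
Vertex 2 has neighbors [1, 4], degree = 2.
Handshaking lemma: 2 * 12 = 24.
A tree on 9 vertices has 8 edges. This graph has 12 edges (4 extra). Not a tree.
Diameter (longest shortest path) = 3.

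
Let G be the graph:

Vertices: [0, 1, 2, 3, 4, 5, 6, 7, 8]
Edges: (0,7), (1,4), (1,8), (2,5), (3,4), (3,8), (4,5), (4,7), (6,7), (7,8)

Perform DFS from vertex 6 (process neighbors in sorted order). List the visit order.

DFS from vertex 6 (neighbors processed in ascending order):
Visit order: 6, 7, 0, 4, 1, 8, 3, 5, 2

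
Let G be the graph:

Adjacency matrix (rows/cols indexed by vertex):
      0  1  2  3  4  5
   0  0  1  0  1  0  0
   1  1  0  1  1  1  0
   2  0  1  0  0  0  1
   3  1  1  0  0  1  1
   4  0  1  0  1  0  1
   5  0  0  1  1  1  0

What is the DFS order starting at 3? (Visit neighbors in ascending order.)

DFS from vertex 3 (neighbors processed in ascending order):
Visit order: 3, 0, 1, 2, 5, 4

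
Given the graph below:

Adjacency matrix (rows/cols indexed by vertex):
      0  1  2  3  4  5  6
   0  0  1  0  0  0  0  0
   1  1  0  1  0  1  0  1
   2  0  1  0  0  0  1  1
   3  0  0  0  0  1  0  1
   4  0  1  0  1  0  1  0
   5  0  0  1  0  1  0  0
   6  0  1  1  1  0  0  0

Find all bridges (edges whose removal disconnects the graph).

A bridge is an edge whose removal increases the number of connected components.
Bridges found: (0,1)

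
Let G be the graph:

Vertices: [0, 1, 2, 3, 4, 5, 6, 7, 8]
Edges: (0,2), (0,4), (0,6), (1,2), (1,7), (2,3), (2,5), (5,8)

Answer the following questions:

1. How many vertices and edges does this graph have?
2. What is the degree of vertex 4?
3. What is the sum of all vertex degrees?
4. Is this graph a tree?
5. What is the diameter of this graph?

Count: 9 vertices, 8 edges.
Vertex 4 has neighbors [0], degree = 1.
Handshaking lemma: 2 * 8 = 16.
A graph is a tree iff it is connected and has exactly n-1 edges. This graph is connected (all 9 vertices in one component) and has 9-1 = 8 edges. It is a tree.
Diameter (longest shortest path) = 4.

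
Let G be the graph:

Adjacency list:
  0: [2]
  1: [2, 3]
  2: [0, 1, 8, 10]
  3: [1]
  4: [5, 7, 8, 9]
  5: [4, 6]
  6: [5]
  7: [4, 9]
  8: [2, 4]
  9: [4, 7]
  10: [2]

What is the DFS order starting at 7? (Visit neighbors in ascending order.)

DFS from vertex 7 (neighbors processed in ascending order):
Visit order: 7, 4, 5, 6, 8, 2, 0, 1, 3, 10, 9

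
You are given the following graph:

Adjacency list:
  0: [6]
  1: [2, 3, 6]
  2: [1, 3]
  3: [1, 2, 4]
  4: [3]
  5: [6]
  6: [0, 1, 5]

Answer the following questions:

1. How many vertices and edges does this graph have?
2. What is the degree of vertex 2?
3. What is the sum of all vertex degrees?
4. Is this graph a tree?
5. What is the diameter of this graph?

Count: 7 vertices, 7 edges.
Vertex 2 has neighbors [1, 3], degree = 2.
Handshaking lemma: 2 * 7 = 14.
A tree on 7 vertices has 6 edges. This graph has 7 edges (1 extra). Not a tree.
Diameter (longest shortest path) = 4.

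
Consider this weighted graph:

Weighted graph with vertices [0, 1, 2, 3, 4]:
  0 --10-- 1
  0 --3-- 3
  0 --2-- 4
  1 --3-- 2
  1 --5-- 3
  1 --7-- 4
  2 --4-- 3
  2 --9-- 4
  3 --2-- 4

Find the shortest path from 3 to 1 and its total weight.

Using Dijkstra's algorithm from vertex 3:
Shortest path: 3 -> 1
Total weight: 5 = 5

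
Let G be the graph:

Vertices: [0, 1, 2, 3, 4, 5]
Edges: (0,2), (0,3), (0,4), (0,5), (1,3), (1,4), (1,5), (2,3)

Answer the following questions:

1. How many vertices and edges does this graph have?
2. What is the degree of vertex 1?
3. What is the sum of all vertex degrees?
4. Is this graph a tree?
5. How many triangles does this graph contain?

Count: 6 vertices, 8 edges.
Vertex 1 has neighbors [3, 4, 5], degree = 3.
Handshaking lemma: 2 * 8 = 16.
A tree on 6 vertices has 5 edges. This graph has 8 edges (3 extra). Not a tree.
Number of triangles = 1.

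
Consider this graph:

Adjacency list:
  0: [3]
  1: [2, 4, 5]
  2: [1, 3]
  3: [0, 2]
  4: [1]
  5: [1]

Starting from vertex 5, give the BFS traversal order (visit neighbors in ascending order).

BFS from vertex 5 (neighbors processed in ascending order):
Visit order: 5, 1, 2, 4, 3, 0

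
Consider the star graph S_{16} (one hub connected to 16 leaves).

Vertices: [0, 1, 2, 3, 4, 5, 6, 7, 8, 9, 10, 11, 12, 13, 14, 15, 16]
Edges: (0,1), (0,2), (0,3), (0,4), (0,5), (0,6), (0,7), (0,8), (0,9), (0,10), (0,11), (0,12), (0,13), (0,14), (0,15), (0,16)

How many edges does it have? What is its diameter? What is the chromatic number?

Star graph S_{16}: the hub connects to all 16 leaves.
Edges = 16.
Diameter = 2 (any leaf to hub is 1, leaf to leaf through hub is 2).
Star graphs are bipartite (hub vs leaves), so chromatic number = 2.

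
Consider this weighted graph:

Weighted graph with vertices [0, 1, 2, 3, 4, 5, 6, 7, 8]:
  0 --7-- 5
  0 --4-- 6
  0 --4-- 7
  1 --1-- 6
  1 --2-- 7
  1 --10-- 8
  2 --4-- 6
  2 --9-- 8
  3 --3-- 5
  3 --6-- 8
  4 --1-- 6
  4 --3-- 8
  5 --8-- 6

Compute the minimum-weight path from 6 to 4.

Using Dijkstra's algorithm from vertex 6:
Shortest path: 6 -> 4
Total weight: 1 = 1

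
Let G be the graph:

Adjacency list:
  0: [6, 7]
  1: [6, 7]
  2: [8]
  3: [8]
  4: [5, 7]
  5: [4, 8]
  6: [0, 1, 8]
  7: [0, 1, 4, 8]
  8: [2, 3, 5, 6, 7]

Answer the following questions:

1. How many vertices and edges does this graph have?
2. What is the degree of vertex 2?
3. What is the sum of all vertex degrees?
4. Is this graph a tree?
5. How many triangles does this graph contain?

Count: 9 vertices, 11 edges.
Vertex 2 has neighbors [8], degree = 1.
Handshaking lemma: 2 * 11 = 22.
A tree on 9 vertices has 8 edges. This graph has 11 edges (3 extra). Not a tree.
Number of triangles = 0.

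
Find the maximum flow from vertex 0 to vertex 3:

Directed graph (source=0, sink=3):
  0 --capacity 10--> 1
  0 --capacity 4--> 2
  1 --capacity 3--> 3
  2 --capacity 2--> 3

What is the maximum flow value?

Computing max flow:
  Flow on (0->1): 3/10
  Flow on (0->2): 2/4
  Flow on (1->3): 3/3
  Flow on (2->3): 2/2
Maximum flow = 5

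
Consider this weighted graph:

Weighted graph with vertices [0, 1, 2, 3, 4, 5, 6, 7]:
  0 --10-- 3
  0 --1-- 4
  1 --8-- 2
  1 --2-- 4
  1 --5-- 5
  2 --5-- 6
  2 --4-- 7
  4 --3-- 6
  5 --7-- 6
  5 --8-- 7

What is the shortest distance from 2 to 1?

Using Dijkstra's algorithm from vertex 2:
Shortest path: 2 -> 1
Total weight: 8 = 8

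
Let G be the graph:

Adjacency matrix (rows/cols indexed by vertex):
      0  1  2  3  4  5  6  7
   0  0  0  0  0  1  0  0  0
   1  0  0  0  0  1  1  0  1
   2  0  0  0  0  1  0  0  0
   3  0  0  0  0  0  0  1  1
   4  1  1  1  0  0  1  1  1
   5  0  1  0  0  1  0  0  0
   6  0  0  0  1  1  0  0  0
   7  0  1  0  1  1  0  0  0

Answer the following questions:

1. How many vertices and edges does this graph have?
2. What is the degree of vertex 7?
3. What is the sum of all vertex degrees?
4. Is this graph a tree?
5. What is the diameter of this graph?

Count: 8 vertices, 10 edges.
Vertex 7 has neighbors [1, 3, 4], degree = 3.
Handshaking lemma: 2 * 10 = 20.
A tree on 8 vertices has 7 edges. This graph has 10 edges (3 extra). Not a tree.
Diameter (longest shortest path) = 3.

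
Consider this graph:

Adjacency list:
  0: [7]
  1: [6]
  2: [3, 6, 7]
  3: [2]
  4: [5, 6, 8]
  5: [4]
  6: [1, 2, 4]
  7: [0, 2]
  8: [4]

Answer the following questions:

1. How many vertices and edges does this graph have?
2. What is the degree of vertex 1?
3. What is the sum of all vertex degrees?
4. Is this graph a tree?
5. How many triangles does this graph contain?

Count: 9 vertices, 8 edges.
Vertex 1 has neighbors [6], degree = 1.
Handshaking lemma: 2 * 8 = 16.
A graph is a tree iff it is connected and has exactly n-1 edges. This graph is connected (all 9 vertices in one component) and has 9-1 = 8 edges. It is a tree.
Number of triangles = 0.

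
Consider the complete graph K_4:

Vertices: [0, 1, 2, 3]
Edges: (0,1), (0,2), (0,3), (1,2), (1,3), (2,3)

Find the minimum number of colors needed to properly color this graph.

In K_4, every vertex is adjacent to every other vertex.
Each vertex needs a unique color.
Chromatic number = 4.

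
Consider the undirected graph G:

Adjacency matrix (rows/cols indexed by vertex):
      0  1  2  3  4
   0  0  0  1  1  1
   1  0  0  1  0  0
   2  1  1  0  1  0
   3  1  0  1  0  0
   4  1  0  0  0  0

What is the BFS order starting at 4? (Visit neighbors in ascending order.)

BFS from vertex 4 (neighbors processed in ascending order):
Visit order: 4, 0, 2, 3, 1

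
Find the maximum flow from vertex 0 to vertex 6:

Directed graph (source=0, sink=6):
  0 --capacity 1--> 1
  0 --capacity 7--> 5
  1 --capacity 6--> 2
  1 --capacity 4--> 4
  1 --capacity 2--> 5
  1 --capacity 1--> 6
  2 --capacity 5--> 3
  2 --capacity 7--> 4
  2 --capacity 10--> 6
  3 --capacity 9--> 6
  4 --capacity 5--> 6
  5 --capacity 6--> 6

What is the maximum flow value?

Computing max flow:
  Flow on (0->1): 1/1
  Flow on (0->5): 6/7
  Flow on (1->6): 1/1
  Flow on (5->6): 6/6
Maximum flow = 7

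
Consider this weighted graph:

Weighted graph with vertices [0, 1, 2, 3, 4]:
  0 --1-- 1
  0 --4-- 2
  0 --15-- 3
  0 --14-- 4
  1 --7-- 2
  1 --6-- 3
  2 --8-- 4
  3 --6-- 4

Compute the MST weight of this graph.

Applying Kruskal's algorithm (sort edges by weight, add if no cycle):
  Add (0,1) w=1
  Add (0,2) w=4
  Add (1,3) w=6
  Add (3,4) w=6
  Skip (1,2) w=7 (creates cycle)
  Skip (2,4) w=8 (creates cycle)
  Skip (0,4) w=14 (creates cycle)
  Skip (0,3) w=15 (creates cycle)
MST weight = 17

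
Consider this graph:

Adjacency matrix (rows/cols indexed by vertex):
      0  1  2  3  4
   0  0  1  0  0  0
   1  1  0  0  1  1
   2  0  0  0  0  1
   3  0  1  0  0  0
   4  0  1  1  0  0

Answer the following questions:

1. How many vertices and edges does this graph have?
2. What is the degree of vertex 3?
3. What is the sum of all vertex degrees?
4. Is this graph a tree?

Count: 5 vertices, 4 edges.
Vertex 3 has neighbors [1], degree = 1.
Handshaking lemma: 2 * 4 = 8.
A graph is a tree iff it is connected and has exactly n-1 edges. This graph is connected (all 5 vertices in one component) and has 5-1 = 4 edges. It is a tree.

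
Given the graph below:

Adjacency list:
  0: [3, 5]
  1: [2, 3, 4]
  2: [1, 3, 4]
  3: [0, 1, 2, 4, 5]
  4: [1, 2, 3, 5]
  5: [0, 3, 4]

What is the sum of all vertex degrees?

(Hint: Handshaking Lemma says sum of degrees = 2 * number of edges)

Count edges: 10 edges.
By Handshaking Lemma: sum of degrees = 2 * 10 = 20.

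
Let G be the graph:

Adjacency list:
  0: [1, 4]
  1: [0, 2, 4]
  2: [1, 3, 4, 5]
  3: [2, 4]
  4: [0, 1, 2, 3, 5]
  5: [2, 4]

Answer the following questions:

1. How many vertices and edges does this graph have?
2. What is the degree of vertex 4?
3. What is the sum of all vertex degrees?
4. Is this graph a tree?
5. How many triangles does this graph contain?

Count: 6 vertices, 9 edges.
Vertex 4 has neighbors [0, 1, 2, 3, 5], degree = 5.
Handshaking lemma: 2 * 9 = 18.
A tree on 6 vertices has 5 edges. This graph has 9 edges (4 extra). Not a tree.
Number of triangles = 4.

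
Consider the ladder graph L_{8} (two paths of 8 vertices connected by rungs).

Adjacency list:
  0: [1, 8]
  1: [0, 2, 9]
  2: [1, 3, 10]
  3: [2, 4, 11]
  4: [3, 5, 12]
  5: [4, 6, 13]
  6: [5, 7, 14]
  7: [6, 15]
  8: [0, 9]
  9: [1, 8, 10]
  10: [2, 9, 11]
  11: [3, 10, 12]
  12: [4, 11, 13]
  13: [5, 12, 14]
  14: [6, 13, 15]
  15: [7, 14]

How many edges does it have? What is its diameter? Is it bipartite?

Ladder graph L_{8}: 8 rungs + 2 * (8-1) path edges = 8 + 14 = 22 edges.
Diameter = 8.
Ladder graphs are bipartite (alternating coloring along each path).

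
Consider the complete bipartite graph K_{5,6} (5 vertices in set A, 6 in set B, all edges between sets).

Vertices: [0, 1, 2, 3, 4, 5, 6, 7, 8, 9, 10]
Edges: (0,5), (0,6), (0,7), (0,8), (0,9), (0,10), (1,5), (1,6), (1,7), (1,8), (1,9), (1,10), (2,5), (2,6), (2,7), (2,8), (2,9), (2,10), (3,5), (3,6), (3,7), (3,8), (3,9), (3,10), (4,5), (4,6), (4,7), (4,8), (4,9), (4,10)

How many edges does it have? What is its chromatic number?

K_{5,6} has 5 * 6 = 30 edges.
Bipartite graphs have chromatic number 2 (color each partition differently).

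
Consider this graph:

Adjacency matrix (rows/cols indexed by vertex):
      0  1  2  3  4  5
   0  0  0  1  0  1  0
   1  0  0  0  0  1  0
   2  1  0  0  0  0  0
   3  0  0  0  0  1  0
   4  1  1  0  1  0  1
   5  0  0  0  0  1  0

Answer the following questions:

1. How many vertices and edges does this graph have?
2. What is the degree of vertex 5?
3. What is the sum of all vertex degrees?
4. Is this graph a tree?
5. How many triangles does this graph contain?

Count: 6 vertices, 5 edges.
Vertex 5 has neighbors [4], degree = 1.
Handshaking lemma: 2 * 5 = 10.
A graph is a tree iff it is connected and has exactly n-1 edges. This graph is connected (all 6 vertices in one component) and has 6-1 = 5 edges. It is a tree.
Number of triangles = 0.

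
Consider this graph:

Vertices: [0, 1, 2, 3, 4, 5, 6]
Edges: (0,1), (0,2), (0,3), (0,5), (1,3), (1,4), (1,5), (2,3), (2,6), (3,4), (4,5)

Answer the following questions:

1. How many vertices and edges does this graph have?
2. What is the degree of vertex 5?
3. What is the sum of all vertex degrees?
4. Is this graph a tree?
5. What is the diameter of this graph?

Count: 7 vertices, 11 edges.
Vertex 5 has neighbors [0, 1, 4], degree = 3.
Handshaking lemma: 2 * 11 = 22.
A tree on 7 vertices has 6 edges. This graph has 11 edges (5 extra). Not a tree.
Diameter (longest shortest path) = 3.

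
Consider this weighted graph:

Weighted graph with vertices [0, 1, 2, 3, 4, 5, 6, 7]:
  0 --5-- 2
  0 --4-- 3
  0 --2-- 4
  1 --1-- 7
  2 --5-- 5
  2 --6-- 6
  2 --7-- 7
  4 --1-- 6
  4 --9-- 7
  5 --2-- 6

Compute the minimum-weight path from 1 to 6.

Using Dijkstra's algorithm from vertex 1:
Shortest path: 1 -> 7 -> 4 -> 6
Total weight: 1 + 9 + 1 = 11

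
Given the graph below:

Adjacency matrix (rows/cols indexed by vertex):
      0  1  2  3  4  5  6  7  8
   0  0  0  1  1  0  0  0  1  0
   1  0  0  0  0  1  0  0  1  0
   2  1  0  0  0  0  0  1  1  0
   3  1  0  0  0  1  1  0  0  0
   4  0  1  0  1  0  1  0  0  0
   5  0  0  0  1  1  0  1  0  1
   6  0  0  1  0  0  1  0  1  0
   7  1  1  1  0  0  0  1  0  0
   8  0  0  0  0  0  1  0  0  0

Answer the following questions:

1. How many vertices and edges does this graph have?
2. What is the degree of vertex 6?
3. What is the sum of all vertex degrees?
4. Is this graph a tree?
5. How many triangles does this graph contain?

Count: 9 vertices, 13 edges.
Vertex 6 has neighbors [2, 5, 7], degree = 3.
Handshaking lemma: 2 * 13 = 26.
A tree on 9 vertices has 8 edges. This graph has 13 edges (5 extra). Not a tree.
Number of triangles = 3.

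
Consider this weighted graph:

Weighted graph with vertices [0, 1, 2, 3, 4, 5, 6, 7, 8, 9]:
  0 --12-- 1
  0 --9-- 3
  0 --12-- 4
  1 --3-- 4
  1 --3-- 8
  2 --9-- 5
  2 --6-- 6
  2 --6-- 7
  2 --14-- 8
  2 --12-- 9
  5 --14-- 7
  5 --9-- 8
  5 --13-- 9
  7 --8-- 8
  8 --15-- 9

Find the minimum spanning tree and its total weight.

Applying Kruskal's algorithm (sort edges by weight, add if no cycle):
  Add (1,8) w=3
  Add (1,4) w=3
  Add (2,6) w=6
  Add (2,7) w=6
  Add (7,8) w=8
  Add (0,3) w=9
  Add (2,5) w=9
  Skip (5,8) w=9 (creates cycle)
  Add (0,1) w=12
  Skip (0,4) w=12 (creates cycle)
  Add (2,9) w=12
  Skip (5,9) w=13 (creates cycle)
  Skip (2,8) w=14 (creates cycle)
  Skip (5,7) w=14 (creates cycle)
  Skip (8,9) w=15 (creates cycle)
MST weight = 68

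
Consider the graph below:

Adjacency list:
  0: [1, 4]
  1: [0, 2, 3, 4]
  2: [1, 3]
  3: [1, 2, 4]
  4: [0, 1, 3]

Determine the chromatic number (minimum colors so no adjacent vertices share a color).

The graph has a maximum clique of size 3 (lower bound on chromatic number).
A valid 3-coloring: {0: 1, 1: 0, 2: 2, 3: 1, 4: 2}.
Chromatic number = 3.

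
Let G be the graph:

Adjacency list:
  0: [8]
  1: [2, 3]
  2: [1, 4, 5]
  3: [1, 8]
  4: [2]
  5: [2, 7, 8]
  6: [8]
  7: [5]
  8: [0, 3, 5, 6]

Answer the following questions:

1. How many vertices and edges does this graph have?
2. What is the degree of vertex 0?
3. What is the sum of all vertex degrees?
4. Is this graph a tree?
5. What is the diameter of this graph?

Count: 9 vertices, 9 edges.
Vertex 0 has neighbors [8], degree = 1.
Handshaking lemma: 2 * 9 = 18.
A tree on 9 vertices has 8 edges. This graph has 9 edges (1 extra). Not a tree.
Diameter (longest shortest path) = 4.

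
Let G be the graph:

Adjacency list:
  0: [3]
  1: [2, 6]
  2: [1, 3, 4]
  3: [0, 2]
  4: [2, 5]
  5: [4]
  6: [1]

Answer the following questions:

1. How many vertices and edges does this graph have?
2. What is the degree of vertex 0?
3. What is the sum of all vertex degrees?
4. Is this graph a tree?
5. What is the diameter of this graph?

Count: 7 vertices, 6 edges.
Vertex 0 has neighbors [3], degree = 1.
Handshaking lemma: 2 * 6 = 12.
A graph is a tree iff it is connected and has exactly n-1 edges. This graph is connected (all 7 vertices in one component) and has 7-1 = 6 edges. It is a tree.
Diameter (longest shortest path) = 4.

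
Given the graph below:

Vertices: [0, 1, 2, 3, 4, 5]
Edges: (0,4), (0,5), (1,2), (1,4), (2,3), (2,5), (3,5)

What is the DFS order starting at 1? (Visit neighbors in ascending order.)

DFS from vertex 1 (neighbors processed in ascending order):
Visit order: 1, 2, 3, 5, 0, 4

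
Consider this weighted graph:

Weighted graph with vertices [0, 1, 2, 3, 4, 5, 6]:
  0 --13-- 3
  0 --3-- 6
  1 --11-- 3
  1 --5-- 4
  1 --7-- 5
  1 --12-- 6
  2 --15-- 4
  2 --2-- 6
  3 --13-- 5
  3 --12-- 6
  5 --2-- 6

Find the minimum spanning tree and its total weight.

Applying Kruskal's algorithm (sort edges by weight, add if no cycle):
  Add (2,6) w=2
  Add (5,6) w=2
  Add (0,6) w=3
  Add (1,4) w=5
  Add (1,5) w=7
  Add (1,3) w=11
  Skip (1,6) w=12 (creates cycle)
  Skip (3,6) w=12 (creates cycle)
  Skip (0,3) w=13 (creates cycle)
  Skip (3,5) w=13 (creates cycle)
  Skip (2,4) w=15 (creates cycle)
MST weight = 30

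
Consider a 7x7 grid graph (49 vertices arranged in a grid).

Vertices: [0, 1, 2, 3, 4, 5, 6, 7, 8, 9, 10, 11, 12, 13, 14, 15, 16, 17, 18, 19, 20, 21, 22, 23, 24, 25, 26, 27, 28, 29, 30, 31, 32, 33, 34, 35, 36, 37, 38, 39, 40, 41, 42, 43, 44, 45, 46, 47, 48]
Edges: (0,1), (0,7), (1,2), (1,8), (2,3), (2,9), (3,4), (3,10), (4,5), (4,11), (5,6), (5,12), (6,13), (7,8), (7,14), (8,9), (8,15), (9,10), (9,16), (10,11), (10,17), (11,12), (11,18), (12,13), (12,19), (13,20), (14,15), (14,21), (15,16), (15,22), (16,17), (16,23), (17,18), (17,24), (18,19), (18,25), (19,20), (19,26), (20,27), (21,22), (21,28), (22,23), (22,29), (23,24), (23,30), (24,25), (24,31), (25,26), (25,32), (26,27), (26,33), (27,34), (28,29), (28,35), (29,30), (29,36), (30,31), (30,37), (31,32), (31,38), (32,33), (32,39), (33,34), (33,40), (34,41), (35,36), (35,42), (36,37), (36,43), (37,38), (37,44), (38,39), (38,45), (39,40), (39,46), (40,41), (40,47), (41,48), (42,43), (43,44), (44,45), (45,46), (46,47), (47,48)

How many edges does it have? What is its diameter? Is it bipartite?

A 7x7 grid has 42 vertical edges and 42 horizontal edges.
Total edges = 42 + 42 = 84.
Diameter = (7-1) + (7-1) = 12 (corner to opposite corner).
Grid graphs are bipartite (checkerboard coloring).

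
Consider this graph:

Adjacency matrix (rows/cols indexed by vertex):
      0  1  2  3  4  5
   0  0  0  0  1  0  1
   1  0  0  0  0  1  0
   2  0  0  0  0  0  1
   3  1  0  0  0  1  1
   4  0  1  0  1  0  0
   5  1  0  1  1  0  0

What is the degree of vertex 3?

Vertex 3 has neighbors [0, 4, 5], so deg(3) = 3.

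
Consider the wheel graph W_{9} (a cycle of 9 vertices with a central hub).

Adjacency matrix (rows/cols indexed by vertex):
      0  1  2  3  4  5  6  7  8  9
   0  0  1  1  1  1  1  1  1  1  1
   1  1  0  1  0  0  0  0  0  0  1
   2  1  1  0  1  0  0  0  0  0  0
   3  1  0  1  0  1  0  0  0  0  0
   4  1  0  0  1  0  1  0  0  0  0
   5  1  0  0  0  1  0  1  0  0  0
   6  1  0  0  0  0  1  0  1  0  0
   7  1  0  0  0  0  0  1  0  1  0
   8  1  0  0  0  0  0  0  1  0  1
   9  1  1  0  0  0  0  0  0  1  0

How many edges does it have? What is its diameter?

Wheel graph W_{9}: 9 cycle edges + 9 spoke edges = 18 edges.
The hub is distance 1 from all cycle vertices. Max distance between cycle vertices through hub is 2.
Diameter = 2.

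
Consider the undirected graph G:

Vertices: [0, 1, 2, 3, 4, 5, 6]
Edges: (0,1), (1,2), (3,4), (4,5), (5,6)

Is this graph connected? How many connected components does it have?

Checking connectivity: the graph has 2 connected component(s).
Components: [[0, 1, 2], [3, 4, 5, 6]]. The graph is NOT connected.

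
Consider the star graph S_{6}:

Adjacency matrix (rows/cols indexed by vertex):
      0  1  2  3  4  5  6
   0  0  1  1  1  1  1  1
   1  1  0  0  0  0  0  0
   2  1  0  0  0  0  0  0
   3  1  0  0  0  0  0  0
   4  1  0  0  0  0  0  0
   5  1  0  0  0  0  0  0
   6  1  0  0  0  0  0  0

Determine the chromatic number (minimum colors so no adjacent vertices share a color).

S_{6} has one hub adjacent to 6 leaves; leaves are pairwise non-adjacent.
Color the hub 0 and every leaf 1.
Chromatic number = 2.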